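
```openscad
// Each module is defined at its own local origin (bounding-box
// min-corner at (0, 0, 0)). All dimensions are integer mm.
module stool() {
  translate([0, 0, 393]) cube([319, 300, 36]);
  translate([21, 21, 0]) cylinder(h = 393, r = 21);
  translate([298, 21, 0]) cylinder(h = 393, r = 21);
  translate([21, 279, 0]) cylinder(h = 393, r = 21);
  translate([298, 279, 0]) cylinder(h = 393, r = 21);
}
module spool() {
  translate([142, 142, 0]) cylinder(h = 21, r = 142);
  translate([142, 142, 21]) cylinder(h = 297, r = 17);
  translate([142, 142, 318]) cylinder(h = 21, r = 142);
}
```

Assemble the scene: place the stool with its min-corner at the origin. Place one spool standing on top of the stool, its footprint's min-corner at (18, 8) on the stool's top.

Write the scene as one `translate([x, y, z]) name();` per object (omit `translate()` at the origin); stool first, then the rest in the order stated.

stool();
translate([18, 8, 429]) spool();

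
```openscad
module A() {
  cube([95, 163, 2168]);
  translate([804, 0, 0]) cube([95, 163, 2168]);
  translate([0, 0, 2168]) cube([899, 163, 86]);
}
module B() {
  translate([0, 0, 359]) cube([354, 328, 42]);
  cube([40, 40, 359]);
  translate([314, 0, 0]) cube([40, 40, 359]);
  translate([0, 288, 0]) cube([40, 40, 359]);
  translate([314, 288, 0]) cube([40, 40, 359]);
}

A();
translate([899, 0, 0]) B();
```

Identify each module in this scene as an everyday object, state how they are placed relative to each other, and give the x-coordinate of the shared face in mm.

The door frame's +x face and the stool's −x face are both at x = 899 mm.

A is a door frame. B is a stool. The stool is against the door frame's +x side, with their −y faces flush. The x-coordinate of the shared face is 899 mm.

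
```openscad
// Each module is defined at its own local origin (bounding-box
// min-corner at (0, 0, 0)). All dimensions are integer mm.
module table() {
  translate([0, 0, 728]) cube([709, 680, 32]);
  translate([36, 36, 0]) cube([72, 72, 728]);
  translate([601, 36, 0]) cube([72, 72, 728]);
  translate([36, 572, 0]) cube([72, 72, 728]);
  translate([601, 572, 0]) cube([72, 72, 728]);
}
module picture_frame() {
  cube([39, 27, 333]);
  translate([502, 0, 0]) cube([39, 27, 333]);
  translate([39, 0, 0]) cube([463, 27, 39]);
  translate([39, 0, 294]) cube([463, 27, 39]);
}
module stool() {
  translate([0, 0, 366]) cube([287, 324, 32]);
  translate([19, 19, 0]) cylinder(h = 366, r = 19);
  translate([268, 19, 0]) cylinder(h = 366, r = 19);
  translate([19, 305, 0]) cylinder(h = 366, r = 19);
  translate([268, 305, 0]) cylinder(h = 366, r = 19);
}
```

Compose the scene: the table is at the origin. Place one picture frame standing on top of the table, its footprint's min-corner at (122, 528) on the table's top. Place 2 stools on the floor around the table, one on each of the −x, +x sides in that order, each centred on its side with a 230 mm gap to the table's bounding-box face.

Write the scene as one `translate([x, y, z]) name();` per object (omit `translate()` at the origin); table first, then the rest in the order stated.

table();
translate([122, 528, 760]) picture_frame();
translate([-517, 178, 0]) stool();
translate([939, 178, 0]) stool();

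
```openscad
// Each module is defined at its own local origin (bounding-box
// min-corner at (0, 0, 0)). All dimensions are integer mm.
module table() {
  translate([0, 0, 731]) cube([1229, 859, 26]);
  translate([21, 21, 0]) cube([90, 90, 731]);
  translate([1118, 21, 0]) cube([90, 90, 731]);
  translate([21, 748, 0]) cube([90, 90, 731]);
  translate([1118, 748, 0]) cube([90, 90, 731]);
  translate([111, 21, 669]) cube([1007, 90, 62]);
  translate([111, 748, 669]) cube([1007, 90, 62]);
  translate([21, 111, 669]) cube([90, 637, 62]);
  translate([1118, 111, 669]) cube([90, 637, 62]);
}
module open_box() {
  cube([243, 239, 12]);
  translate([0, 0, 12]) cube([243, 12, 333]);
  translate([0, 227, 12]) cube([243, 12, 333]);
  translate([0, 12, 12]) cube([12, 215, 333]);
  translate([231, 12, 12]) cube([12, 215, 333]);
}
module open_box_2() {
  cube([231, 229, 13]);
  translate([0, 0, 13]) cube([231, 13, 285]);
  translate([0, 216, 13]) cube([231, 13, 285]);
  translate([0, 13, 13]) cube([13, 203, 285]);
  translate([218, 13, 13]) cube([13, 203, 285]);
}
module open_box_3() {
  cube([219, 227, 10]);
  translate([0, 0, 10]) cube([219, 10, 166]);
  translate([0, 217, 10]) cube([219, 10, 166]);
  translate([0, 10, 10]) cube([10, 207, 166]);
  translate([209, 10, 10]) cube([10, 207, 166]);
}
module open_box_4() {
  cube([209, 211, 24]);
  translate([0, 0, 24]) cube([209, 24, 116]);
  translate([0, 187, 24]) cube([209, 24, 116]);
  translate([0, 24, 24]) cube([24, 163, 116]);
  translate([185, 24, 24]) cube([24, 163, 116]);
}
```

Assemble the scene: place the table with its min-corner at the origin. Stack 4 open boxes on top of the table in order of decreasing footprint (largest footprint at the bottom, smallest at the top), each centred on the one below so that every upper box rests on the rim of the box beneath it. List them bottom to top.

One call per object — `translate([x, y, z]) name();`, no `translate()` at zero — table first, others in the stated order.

table();
translate([493, 310, 757]) open_box();
translate([499, 315, 1102]) open_box_2();
translate([505, 316, 1400]) open_box_3();
translate([510, 324, 1576]) open_box_4();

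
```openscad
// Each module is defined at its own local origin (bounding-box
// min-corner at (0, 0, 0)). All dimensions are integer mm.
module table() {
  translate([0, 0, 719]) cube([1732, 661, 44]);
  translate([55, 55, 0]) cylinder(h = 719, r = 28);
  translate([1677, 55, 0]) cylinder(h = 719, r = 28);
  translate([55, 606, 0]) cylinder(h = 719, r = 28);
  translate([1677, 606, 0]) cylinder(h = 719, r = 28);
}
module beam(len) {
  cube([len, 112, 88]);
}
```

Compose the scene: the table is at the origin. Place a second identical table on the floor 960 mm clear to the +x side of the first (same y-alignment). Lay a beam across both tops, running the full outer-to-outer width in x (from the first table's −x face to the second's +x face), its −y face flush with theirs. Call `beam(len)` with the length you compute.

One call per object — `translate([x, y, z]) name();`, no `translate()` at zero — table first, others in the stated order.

table();
translate([2692, 0, 0]) table();
translate([0, 0, 763]) beam(4424);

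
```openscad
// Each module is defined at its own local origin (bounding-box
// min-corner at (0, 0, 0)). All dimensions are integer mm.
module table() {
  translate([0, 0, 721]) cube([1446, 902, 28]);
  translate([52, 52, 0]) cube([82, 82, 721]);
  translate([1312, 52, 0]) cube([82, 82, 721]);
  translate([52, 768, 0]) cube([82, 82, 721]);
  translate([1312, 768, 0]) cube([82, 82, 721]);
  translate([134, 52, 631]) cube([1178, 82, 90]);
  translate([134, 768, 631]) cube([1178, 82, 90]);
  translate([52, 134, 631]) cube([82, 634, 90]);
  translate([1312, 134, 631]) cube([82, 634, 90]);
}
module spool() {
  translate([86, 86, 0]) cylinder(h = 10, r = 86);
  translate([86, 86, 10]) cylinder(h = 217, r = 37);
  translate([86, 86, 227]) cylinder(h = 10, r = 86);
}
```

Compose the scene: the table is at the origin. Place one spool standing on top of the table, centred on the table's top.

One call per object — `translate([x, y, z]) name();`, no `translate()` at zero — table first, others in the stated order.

table();
translate([637, 365, 749]) spool();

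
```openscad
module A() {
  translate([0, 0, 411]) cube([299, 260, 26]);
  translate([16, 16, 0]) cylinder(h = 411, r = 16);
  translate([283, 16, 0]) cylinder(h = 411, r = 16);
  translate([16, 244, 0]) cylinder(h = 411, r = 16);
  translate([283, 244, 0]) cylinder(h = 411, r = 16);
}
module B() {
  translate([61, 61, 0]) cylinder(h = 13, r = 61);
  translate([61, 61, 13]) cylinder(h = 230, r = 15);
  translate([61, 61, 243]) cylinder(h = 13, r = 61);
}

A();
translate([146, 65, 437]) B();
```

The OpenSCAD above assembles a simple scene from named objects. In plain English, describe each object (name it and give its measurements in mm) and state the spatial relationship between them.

A is a simple wooden stool: a rectangular seat 299 mm (x) by 260 mm (y), 26 mm thick, top face at z = 437 mm, on four round legs, each 32 mm in diameter. The legs rest on z = 0, each leg's axis is inset half a diameter from the nearest pair of seat edges (so the leg's bounding box is flush with the corner).

B is a spool: two coaxial disc flanges of radius 61 mm and thickness 13 mm, joined by a core cylinder of radius 15 mm and height 230 mm. The lower flange rests on z = 0 and the three cylinders share a vertical axis.

The spool is on top of the stool.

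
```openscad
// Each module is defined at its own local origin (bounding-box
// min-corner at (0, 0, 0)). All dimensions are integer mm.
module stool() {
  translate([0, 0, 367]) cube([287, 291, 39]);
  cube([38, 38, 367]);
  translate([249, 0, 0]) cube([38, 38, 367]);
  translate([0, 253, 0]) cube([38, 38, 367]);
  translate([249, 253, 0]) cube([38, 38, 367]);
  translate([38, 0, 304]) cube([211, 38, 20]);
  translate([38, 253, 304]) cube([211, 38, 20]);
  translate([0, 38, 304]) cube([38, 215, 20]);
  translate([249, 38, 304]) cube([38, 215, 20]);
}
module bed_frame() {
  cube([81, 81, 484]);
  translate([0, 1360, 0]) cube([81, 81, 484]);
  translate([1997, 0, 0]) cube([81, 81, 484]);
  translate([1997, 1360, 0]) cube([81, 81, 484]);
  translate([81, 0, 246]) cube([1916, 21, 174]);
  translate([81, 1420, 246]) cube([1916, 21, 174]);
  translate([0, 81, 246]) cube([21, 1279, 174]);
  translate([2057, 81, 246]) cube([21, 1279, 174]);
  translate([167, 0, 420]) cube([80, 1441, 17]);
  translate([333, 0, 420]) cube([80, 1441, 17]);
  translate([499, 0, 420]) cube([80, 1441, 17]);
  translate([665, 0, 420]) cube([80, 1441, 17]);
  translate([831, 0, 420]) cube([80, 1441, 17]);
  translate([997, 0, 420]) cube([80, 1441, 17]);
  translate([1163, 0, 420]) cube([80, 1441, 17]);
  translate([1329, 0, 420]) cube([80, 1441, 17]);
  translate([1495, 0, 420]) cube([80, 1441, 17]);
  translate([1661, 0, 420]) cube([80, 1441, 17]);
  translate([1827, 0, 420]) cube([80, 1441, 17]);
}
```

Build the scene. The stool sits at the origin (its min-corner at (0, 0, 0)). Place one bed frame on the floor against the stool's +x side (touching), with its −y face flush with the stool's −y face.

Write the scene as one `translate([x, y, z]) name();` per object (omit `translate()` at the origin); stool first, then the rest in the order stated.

stool();
translate([287, 0, 0]) bed_frame();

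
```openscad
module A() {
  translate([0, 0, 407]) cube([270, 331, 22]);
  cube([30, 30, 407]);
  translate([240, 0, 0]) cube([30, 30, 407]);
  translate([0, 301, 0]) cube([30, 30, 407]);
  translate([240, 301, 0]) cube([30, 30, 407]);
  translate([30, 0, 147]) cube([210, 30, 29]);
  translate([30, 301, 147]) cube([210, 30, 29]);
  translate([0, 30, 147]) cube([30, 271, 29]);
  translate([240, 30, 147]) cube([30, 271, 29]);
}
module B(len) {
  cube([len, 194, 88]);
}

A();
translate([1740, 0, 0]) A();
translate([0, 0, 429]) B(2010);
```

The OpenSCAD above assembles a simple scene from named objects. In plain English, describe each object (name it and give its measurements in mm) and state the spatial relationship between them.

A is a four-legged stool. The seat is a 270×331×22 mm slab whose top surface is at z = 429 mm; four square legs, each 30×30 mm in cross-section, run from the floor (z = 0) to the underside of the seat, each flush with a corner of the seat. Four stretchers, 30 mm wide and 29 mm tall, connect adjacent legs with their undersides at z = 147 mm, each running between the inner faces of the legs it joins and aligned with the legs' outer faces on the other axis.

B is a rectangular beam 2010 mm long (x), 194 mm deep (y), 88 mm thick (z).

The beam spans the tops of two stools placed 1470 mm apart, resting at z = 429 mm.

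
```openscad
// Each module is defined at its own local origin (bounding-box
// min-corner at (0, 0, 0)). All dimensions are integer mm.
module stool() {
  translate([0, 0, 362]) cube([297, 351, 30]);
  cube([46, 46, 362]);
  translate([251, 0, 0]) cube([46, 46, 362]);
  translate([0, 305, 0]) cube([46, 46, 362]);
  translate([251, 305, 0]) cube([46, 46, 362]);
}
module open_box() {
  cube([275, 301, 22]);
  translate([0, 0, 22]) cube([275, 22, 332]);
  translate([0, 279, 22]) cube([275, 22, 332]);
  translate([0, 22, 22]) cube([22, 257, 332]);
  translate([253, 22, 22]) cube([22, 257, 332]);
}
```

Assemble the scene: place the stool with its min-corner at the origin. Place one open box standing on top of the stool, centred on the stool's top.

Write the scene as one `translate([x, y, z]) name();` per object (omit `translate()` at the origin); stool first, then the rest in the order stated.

stool();
translate([11, 25, 392]) open_box();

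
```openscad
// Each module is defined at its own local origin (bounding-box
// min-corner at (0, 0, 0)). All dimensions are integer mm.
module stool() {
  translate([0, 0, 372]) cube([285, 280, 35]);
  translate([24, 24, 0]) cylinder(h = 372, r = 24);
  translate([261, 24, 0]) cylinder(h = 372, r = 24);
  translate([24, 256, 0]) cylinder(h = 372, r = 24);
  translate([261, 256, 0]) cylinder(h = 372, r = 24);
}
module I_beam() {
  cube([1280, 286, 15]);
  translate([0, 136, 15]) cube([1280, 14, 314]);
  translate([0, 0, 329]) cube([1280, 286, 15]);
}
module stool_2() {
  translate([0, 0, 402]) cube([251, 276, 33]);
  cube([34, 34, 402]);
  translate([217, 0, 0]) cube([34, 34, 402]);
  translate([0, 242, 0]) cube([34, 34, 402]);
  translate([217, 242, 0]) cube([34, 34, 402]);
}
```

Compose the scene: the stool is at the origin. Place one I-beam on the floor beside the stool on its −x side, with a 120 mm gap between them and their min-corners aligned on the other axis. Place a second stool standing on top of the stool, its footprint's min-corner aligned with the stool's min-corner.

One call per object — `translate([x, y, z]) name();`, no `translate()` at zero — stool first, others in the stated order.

stool();
translate([-1400, 0, 0]) I_beam();
translate([0, 0, 407]) stool_2();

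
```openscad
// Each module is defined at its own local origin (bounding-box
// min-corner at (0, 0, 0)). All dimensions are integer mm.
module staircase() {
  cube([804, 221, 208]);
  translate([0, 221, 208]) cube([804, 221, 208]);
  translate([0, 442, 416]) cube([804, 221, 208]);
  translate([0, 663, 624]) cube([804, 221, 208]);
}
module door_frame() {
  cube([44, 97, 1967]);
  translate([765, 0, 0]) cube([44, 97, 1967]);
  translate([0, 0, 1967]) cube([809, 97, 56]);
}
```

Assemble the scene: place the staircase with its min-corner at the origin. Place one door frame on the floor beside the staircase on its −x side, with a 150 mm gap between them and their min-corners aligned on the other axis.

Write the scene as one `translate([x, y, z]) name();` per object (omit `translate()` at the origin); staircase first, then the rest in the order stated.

staircase();
translate([-959, 0, 0]) door_frame();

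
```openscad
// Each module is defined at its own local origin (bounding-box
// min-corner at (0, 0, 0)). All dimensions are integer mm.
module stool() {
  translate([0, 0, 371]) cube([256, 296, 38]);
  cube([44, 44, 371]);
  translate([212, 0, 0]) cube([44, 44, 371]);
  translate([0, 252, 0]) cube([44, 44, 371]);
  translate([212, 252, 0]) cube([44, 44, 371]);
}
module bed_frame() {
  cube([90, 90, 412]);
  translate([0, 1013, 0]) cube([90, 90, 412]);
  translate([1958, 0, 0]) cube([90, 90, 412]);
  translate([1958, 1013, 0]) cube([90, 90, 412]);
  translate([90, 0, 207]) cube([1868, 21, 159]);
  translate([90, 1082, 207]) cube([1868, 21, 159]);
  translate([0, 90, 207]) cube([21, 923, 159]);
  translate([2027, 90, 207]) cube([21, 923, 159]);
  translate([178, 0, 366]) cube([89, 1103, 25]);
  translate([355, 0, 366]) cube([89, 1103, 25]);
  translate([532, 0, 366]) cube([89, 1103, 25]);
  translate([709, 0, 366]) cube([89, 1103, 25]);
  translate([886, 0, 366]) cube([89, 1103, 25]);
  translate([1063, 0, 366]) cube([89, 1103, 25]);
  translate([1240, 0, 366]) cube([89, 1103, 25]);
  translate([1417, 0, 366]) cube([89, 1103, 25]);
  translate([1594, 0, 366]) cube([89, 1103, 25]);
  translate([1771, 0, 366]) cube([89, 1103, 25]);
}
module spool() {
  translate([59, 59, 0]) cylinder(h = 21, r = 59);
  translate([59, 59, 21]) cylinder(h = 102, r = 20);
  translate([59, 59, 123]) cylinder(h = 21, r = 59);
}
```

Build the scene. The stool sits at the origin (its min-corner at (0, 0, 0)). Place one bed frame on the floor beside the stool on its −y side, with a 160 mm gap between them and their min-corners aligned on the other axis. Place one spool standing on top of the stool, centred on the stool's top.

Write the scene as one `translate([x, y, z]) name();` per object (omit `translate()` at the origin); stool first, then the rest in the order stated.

stool();
translate([0, -1263, 0]) bed_frame();
translate([69, 89, 409]) spool();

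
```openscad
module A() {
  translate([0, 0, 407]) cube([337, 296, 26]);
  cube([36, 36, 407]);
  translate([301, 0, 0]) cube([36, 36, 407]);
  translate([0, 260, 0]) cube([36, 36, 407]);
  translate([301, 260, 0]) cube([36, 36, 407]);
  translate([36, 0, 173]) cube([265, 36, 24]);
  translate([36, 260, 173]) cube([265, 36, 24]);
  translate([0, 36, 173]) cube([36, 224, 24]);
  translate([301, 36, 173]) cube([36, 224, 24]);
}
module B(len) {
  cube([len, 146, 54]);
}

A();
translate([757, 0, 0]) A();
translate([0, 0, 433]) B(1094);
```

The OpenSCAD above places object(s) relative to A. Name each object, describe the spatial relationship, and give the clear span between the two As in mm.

A is a stool. B is a beam. A beam spans the tops of two stools. The clear span between the two stools is 420 mm.

Second stool starts at x = 757; first ends at x = 337; clear span = 757 − 337 = 420 mm.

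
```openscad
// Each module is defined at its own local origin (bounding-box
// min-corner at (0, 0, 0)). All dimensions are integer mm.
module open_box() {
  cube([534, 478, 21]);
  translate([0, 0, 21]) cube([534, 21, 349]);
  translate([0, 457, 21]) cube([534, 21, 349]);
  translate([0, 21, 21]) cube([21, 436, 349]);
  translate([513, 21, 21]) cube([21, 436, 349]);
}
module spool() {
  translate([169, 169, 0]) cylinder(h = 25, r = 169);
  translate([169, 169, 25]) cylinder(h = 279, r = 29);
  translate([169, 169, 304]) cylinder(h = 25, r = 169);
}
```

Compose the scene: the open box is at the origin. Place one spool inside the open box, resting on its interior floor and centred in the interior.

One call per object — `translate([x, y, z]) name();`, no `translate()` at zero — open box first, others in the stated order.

open_box();
translate([98, 70, 21]) spool();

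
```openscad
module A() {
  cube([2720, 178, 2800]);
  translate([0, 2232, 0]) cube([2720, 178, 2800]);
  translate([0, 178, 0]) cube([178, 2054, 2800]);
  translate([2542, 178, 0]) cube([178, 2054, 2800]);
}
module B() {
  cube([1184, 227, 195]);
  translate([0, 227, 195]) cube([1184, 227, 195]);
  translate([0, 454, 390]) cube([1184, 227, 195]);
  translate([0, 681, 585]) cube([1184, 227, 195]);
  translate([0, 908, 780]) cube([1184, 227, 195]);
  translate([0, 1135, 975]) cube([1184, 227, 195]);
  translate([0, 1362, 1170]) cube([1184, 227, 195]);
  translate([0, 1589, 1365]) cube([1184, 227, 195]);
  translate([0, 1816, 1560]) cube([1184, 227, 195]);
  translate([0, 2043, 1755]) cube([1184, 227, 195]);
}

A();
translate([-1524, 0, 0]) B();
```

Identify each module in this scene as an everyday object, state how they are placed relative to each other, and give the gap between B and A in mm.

A is a house frame. B is a staircase. The staircase is on the floor beside the house frame on its −x side. The gap between the staircase and the house frame is 340 mm.

The staircase's nearest face is 340 mm from the house frame's −x face.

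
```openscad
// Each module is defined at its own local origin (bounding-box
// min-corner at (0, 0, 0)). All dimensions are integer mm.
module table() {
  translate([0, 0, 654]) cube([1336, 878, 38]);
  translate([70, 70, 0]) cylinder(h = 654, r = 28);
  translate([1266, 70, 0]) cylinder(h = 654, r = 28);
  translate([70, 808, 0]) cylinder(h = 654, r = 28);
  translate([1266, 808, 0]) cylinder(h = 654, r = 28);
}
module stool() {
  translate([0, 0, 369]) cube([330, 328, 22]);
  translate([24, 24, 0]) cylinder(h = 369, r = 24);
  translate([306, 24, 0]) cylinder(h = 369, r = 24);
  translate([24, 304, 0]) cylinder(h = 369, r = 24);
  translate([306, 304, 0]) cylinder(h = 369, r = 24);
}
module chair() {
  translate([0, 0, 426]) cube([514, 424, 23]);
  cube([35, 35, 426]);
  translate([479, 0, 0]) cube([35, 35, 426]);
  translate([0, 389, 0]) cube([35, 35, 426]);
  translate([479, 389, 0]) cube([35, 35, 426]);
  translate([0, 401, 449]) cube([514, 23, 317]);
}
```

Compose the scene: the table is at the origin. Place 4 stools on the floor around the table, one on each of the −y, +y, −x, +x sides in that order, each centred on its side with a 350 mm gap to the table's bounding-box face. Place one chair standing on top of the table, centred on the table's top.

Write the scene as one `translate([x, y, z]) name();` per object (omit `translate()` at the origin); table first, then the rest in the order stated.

table();
translate([503, -678, 0]) stool();
translate([503, 1228, 0]) stool();
translate([-680, 275, 0]) stool();
translate([1686, 275, 0]) stool();
translate([411, 227, 692]) chair();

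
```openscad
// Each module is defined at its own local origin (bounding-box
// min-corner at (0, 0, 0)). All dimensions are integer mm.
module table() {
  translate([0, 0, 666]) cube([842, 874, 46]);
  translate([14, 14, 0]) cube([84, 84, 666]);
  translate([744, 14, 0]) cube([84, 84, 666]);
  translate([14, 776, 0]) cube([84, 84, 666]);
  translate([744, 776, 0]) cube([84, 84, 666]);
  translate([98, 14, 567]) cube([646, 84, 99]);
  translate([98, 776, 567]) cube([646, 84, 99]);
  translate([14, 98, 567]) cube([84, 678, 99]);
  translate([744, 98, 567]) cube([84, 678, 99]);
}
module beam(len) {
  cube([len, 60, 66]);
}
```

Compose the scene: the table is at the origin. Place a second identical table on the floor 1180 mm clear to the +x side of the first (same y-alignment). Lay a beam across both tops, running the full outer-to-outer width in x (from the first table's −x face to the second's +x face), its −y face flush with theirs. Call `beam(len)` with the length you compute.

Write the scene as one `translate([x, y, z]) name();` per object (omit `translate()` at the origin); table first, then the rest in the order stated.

table();
translate([2022, 0, 0]) table();
translate([0, 0, 712]) beam(2864);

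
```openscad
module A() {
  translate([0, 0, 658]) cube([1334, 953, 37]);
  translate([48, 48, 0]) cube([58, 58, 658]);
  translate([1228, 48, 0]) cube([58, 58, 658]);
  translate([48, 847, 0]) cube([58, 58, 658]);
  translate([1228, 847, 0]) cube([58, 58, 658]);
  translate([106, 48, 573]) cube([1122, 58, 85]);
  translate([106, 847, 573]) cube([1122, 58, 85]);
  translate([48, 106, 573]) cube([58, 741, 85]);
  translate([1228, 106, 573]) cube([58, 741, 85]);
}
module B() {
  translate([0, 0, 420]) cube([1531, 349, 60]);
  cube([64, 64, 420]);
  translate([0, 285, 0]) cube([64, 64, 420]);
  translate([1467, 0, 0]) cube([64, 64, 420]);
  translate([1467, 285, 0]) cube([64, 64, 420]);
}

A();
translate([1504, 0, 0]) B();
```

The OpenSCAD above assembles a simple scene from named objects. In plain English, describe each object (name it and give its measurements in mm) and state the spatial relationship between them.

A is a table with a 1334×953 mm rectangular top, 37 mm thick, top surface at z = 695 mm, supported by four 58×58 mm square legs, each inset 48 mm from the nearest pair of top edges, running from the floor. Four apron rails, 58 mm thick and 85 mm tall, run between adjacent legs with their top edges flush with the underside of the top and their outer faces flush with the legs' outer faces.

B is a bench: a 1531×349 mm seat slab, 60 mm thick, top at z = 480 mm, on four 64×64 mm square legs flush with the seat corners and standing on z = 0.

The bench is on the floor beside the table on its +x side.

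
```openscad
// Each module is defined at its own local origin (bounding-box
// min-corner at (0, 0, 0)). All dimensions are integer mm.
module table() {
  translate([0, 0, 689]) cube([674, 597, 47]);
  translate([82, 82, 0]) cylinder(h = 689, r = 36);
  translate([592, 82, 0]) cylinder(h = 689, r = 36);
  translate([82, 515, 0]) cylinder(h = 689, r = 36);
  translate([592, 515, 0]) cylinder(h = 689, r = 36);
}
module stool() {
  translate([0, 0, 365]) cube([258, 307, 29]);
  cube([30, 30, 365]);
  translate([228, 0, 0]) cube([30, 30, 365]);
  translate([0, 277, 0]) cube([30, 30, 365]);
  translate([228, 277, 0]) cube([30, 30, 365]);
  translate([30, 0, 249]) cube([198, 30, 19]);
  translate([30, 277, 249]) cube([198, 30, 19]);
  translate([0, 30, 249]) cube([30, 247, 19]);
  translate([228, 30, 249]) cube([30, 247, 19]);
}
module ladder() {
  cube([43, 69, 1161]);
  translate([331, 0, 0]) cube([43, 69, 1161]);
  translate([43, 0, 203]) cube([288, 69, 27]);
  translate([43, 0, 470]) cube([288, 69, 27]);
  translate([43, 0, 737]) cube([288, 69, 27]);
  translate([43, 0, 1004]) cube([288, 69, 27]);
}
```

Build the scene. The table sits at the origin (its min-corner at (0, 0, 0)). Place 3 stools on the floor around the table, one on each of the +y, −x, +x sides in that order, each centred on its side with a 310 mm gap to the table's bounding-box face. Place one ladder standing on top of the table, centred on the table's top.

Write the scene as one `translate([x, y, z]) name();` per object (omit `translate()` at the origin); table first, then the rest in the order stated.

table();
translate([208, 907, 0]) stool();
translate([-568, 145, 0]) stool();
translate([984, 145, 0]) stool();
translate([150, 264, 736]) ladder();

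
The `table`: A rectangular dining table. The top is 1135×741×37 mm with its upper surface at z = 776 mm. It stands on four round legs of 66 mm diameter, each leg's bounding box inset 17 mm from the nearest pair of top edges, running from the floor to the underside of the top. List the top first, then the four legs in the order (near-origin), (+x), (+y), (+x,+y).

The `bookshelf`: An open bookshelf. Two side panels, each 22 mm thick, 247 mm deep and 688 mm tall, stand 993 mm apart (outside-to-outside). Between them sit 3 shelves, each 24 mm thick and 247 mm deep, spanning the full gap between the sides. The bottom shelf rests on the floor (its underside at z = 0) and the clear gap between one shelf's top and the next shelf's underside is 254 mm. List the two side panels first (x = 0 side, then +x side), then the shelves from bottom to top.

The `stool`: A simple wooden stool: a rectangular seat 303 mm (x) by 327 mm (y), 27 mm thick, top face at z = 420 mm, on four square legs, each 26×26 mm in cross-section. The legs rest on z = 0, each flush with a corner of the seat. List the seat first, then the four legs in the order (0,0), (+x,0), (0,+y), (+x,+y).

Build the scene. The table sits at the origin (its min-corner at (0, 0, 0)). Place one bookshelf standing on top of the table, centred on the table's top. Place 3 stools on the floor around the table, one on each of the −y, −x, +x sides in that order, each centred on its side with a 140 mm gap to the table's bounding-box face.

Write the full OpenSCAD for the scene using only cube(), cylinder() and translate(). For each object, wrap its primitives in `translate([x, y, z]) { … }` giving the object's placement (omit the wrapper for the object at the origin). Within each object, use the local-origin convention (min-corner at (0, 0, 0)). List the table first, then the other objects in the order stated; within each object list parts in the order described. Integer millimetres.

translate([0, 0, 739]) cube([1135, 741, 37]);
translate([50, 50, 0]) cylinder(h = 739, r = 33);
translate([1085, 50, 0]) cylinder(h = 739, r = 33);
translate([50, 691, 0]) cylinder(h = 739, r = 33);
translate([1085, 691, 0]) cylinder(h = 739, r = 33);
translate([71, 247, 776]) {
  cube([22, 247, 688]);
  translate([971, 0, 0]) cube([22, 247, 688]);
  translate([22, 0, 0]) cube([949, 247, 24]);
  translate([22, 0, 278]) cube([949, 247, 24]);
  translate([22, 0, 556]) cube([949, 247, 24]);
}
translate([416, -467, 0]) {
  translate([0, 0, 393]) cube([303, 327, 27]);
  cube([26, 26, 393]);
  translate([277, 0, 0]) cube([26, 26, 393]);
  translate([0, 301, 0]) cube([26, 26, 393]);
  translate([277, 301, 0]) cube([26, 26, 393]);
}
translate([-443, 207, 0]) {
  translate([0, 0, 393]) cube([303, 327, 27]);
  cube([26, 26, 393]);
  translate([277, 0, 0]) cube([26, 26, 393]);
  translate([0, 301, 0]) cube([26, 26, 393]);
  translate([277, 301, 0]) cube([26, 26, 393]);
}
translate([1275, 207, 0]) {
  translate([0, 0, 393]) cube([303, 327, 27]);
  cube([26, 26, 393]);
  translate([277, 0, 0]) cube([26, 26, 393]);
  translate([0, 301, 0]) cube([26, 26, 393]);
  translate([277, 301, 0]) cube([26, 26, 393]);
}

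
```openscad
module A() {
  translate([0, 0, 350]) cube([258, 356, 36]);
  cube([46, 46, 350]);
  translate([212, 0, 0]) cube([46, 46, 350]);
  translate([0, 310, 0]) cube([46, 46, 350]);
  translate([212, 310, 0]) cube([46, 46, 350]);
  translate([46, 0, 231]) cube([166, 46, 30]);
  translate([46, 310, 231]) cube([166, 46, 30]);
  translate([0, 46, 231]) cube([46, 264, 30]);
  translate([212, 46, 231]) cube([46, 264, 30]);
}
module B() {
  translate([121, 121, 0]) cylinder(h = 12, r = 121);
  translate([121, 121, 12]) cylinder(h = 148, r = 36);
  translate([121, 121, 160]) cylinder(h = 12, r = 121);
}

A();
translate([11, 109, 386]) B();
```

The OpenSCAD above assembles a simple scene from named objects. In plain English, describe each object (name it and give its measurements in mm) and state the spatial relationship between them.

A is a simple wooden stool: a rectangular seat 258 mm (x) by 356 mm (y), 36 mm thick, top face at z = 386 mm, on four square legs, each 46×46 mm in cross-section. The legs rest on z = 0, each flush with a corner of the seat. Four stretchers, 46 mm wide and 30 mm tall, connect adjacent legs with their undersides at z = 231 mm, each running between the inner faces of the legs it joins and aligned with the legs' outer faces on the other axis.

B is a spool: two coaxial disc flanges of radius 121 mm and thickness 12 mm, joined by a core cylinder of radius 36 mm and height 148 mm. The lower flange rests on z = 0 and the three cylinders share a vertical axis.

The spool is on top of the stool.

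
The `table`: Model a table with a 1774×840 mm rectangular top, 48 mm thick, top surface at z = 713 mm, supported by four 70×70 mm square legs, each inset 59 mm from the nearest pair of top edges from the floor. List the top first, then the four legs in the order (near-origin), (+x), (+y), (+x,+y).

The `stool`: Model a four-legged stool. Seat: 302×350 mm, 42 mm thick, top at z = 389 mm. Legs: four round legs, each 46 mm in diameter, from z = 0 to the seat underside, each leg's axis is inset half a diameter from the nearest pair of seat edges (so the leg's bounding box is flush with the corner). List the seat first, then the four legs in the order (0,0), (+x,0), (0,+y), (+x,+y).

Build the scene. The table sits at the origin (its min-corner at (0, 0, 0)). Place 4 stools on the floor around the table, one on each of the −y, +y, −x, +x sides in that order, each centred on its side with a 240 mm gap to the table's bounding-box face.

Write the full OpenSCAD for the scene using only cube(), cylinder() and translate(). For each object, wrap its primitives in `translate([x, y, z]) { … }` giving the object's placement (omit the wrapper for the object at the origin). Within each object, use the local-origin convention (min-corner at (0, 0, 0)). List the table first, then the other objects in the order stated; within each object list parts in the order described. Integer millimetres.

translate([0, 0, 665]) cube([1774, 840, 48]);
translate([59, 59, 0]) cube([70, 70, 665]);
translate([1645, 59, 0]) cube([70, 70, 665]);
translate([59, 711, 0]) cube([70, 70, 665]);
translate([1645, 711, 0]) cube([70, 70, 665]);
translate([736, -590, 0]) {
  translate([0, 0, 347]) cube([302, 350, 42]);
  translate([23, 23, 0]) cylinder(h = 347, r = 23);
  translate([279, 23, 0]) cylinder(h = 347, r = 23);
  translate([23, 327, 0]) cylinder(h = 347, r = 23);
  translate([279, 327, 0]) cylinder(h = 347, r = 23);
}
translate([736, 1080, 0]) {
  translate([0, 0, 347]) cube([302, 350, 42]);
  translate([23, 23, 0]) cylinder(h = 347, r = 23);
  translate([279, 23, 0]) cylinder(h = 347, r = 23);
  translate([23, 327, 0]) cylinder(h = 347, r = 23);
  translate([279, 327, 0]) cylinder(h = 347, r = 23);
}
translate([-542, 245, 0]) {
  translate([0, 0, 347]) cube([302, 350, 42]);
  translate([23, 23, 0]) cylinder(h = 347, r = 23);
  translate([279, 23, 0]) cylinder(h = 347, r = 23);
  translate([23, 327, 0]) cylinder(h = 347, r = 23);
  translate([279, 327, 0]) cylinder(h = 347, r = 23);
}
translate([2014, 245, 0]) {
  translate([0, 0, 347]) cube([302, 350, 42]);
  translate([23, 23, 0]) cylinder(h = 347, r = 23);
  translate([279, 23, 0]) cylinder(h = 347, r = 23);
  translate([23, 327, 0]) cylinder(h = 347, r = 23);
  translate([279, 327, 0]) cylinder(h = 347, r = 23);
}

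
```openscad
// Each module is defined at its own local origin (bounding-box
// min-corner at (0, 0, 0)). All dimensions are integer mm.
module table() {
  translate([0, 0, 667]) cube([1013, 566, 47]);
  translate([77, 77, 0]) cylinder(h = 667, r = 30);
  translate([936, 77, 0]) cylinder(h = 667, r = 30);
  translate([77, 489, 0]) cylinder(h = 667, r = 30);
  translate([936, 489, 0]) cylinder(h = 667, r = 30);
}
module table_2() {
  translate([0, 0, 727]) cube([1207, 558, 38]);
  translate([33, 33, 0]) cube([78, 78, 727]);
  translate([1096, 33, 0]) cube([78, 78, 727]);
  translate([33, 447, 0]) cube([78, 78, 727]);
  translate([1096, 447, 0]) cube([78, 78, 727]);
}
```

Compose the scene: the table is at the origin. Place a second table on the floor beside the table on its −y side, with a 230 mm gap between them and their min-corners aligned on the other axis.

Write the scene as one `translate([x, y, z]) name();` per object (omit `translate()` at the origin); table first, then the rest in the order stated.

table();
translate([0, -788, 0]) table_2();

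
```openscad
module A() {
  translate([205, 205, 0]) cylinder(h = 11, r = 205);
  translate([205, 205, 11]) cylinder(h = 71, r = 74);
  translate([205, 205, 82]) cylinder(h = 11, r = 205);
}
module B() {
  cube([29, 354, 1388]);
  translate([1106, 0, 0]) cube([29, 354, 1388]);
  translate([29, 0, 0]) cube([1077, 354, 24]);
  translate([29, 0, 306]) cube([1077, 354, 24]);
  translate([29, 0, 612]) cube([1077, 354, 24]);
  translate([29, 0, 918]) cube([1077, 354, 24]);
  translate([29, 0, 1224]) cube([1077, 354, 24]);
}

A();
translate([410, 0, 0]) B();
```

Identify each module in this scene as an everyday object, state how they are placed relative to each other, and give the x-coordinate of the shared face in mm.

The spool's +x face and the bookshelf's −x face are both at x = 410 mm.

A is a spool. B is a bookshelf. The bookshelf is against the spool's +x side, with their −y faces flush. The x-coordinate of the shared face is 410 mm.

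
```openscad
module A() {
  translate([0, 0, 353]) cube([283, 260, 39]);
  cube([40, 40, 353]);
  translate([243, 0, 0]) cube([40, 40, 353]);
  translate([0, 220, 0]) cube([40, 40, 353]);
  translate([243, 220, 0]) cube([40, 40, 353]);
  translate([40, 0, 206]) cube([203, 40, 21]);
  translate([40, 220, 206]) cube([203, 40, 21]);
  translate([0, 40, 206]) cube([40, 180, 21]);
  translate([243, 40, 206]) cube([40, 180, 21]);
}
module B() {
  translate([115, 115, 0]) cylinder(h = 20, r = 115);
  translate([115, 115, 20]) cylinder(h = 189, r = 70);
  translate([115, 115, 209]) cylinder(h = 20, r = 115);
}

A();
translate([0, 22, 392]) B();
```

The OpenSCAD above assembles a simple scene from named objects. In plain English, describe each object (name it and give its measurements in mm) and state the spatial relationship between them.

A is a four-legged stool. The seat is 283×260 mm, 39 mm thick, top at z = 392 mm. It stands on four square legs, each 40×40 mm in cross-section, from z = 0 to the seat underside, each flush with a corner of the seat. Four stretchers, 40 mm wide and 21 mm tall, connect adjacent legs with their undersides at z = 206 mm, each running between the inner faces of the legs it joins and aligned with the legs' outer faces on the other axis.

B is a spool: two coaxial disc flanges of radius 115 mm and thickness 20 mm, joined by a core cylinder of radius 70 mm and height 189 mm. The lower flange rests on z = 0 and the three cylinders share a vertical axis.

The spool is on top of the stool.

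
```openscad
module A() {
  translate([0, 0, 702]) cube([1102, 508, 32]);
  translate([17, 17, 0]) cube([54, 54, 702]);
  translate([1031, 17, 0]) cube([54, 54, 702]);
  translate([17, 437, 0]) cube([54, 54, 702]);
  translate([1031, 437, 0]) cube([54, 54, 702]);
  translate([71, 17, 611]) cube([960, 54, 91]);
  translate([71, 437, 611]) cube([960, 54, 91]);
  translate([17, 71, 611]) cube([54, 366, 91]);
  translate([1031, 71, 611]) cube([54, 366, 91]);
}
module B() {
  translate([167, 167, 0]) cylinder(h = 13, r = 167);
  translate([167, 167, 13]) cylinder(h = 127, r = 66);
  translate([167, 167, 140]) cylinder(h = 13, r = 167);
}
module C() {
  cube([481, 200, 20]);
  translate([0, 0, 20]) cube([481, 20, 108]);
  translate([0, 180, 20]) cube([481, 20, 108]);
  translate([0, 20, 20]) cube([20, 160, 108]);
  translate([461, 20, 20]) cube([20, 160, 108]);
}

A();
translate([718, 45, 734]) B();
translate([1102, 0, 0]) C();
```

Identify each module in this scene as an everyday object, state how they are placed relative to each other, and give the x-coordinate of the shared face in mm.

A is a table. B is a spool. C is an open box. The spool is on top of the table. The open box is against the table's +x side, with their −y faces flush. The x-coordinate of the shared face is 1102 mm.

The table's +x face and the open box's −x face are both at x = 1102 mm.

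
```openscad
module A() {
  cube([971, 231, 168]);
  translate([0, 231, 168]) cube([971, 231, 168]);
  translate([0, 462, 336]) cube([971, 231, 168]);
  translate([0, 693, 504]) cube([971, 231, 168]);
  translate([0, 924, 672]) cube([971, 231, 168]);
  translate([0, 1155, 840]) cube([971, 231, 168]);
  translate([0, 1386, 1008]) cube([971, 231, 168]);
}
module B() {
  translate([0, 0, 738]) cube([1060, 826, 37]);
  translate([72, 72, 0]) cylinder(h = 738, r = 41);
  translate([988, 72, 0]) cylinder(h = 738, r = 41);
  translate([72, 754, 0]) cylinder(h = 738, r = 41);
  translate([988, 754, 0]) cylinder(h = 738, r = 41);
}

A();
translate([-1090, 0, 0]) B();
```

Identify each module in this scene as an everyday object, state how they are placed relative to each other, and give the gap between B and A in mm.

A is a staircase. B is a table. The table is on the floor beside the staircase on its −x side. The gap between the table and the staircase is 30 mm.

The table's nearest face is 30 mm from the staircase's −x face.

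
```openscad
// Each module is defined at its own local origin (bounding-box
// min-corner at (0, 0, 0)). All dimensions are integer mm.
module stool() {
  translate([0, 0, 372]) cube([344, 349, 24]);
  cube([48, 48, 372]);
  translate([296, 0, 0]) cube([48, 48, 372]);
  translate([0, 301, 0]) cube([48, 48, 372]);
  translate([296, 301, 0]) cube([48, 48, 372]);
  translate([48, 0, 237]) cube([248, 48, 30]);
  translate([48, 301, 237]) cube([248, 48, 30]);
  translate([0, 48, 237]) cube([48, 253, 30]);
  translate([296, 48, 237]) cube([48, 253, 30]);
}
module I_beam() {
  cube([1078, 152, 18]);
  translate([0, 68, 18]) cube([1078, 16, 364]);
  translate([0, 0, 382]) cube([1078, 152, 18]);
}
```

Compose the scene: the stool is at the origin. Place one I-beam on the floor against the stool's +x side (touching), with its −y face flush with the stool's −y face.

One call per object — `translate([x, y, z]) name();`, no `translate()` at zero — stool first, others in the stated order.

stool();
translate([344, 0, 0]) I_beam();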